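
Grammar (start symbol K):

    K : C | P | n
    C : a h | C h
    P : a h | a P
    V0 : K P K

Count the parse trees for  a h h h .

1

Parse trees for a h h h:
  [K [C [C [C a h] h] h]]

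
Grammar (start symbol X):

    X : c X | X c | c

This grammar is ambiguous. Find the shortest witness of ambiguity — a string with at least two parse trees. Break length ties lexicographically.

c c

length 1: no string has ≥2 trees
length 2: c c has 2 parse trees

Two derivations of c c:
  X ⇒ c X ⇒ c c
  X ⇒ X c ⇒ c c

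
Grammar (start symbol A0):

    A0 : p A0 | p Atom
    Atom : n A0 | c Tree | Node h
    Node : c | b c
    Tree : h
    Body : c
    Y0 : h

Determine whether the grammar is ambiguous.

Ambiguous

Witness: p c h

Derivation 1: A0 ⇒ p Atom ⇒ p c Tree ⇒ p c h
Derivation 2: A0 ⇒ p Atom ⇒ p Node h ⇒ p c h

Two distinct leftmost derivations for the same string.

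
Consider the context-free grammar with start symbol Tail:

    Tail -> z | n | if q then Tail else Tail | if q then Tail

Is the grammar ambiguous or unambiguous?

Witness: if q then if q then n else n

Derivation 1: Tail ⇒ if q then Tail else Tail ⇒ if q then if q then Tail else Tail ⇒ if q then if q then n else Tail ⇒ if q then if q then n else n
Derivation 2: Tail ⇒ if q then Tail ⇒ if q then if q then Tail else Tail ⇒ if q then if q then n else Tail ⇒ if q then if q then n else n

Two distinct leftmost derivations for the same string.

Ambiguous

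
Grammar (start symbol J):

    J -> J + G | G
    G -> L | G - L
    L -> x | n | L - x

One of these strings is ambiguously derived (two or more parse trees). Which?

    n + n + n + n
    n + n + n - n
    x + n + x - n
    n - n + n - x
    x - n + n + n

n - n + n - x

n + n + n + n: 1 tree
n + n + n - n: 1 tree
x + n + x - n: 1 tree
n - n + n - x: 2 trees
x - n + n + n: 1 tree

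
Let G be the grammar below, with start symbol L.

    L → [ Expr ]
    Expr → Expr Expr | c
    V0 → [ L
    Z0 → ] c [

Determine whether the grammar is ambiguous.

Ambiguous

Witness: [ c c c ]

Derivation 1: L ⇒ [ Expr ] ⇒ [ Expr Expr ] ⇒ [ Expr Expr Expr ] ⇒ [ c Expr Expr ] ⇒ [ c c Expr ] ⇒ [ c c c ]
Derivation 2: L ⇒ [ Expr ] ⇒ [ Expr Expr ] ⇒ [ c Expr ] ⇒ [ c Expr Expr ] ⇒ [ c c Expr ] ⇒ [ c c c ]

Two distinct leftmost derivations for the same string.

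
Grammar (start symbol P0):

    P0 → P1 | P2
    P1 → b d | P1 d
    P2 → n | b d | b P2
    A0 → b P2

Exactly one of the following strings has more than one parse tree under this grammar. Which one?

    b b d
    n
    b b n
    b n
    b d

b b d: 1 tree
n: 1 tree
b b n: 1 tree
b n: 1 tree
b d: 2 trees

b d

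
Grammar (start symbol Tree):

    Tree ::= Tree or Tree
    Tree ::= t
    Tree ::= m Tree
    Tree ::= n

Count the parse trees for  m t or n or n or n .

Parse trees for m t or n or n or n (showing first 6 of 14):
  [Tree [Tree m [Tree t]] or [Tree [Tree n] or [Tree [Tree n] or [Tree n]]]]
  [Tree [Tree m [Tree t]] or [Tree [Tree [Tree n] or [Tree n]] or [Tree n]]]
  [Tree [Tree [Tree m [Tree t]] or [Tree n]] or [Tree [Tree n] or [Tree n]]]
  [Tree [Tree m [Tree [Tree t] or [Tree n]]] or [Tree [Tree n] or [Tree n]]]
  [Tree [Tree [Tree m [Tree t]] or [Tree [Tree n] or [Tree n]]] or [Tree n]]
  [Tree [Tree [Tree [Tree m [Tree t]] or [Tree n]] or [Tree n]] or [Tree n]]

14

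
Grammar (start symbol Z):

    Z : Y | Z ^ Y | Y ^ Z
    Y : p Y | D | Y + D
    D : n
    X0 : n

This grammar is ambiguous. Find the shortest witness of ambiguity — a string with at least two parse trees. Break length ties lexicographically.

n ^ n

length 1: no string has ≥2 trees
length 2: no string has ≥2 trees
length 3: n ^ n has 2 parse trees

Two derivations of n ^ n:
  Z ⇒ Z ^ Y ⇒ Y ^ Y ⇒ D ^ Y ⇒ n ^ Y ⇒ n ^ D ⇒ n ^ n
  Z ⇒ Y ^ Z ⇒ D ^ Z ⇒ n ^ Z ⇒ n ^ Y ⇒ n ^ D ⇒ n ^ n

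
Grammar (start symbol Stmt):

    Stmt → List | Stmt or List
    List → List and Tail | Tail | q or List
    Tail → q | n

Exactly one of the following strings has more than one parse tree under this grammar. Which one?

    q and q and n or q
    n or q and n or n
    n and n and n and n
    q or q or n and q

q and q and n or q: 1 tree
n or q and n or n: 1 tree
n and n and n and n: 1 tree
q or q or n and q: 7 trees

q or q or n and q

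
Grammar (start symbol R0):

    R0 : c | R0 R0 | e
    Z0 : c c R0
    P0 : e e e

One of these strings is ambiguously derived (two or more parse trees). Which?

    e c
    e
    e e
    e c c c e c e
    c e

e c: 1 tree
e: 1 tree
e e: 1 tree
e c c c e c e: 132 trees
c e: 1 tree

e c c c e c e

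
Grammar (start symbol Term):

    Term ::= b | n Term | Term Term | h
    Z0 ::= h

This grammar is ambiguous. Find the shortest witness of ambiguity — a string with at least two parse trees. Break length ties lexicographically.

length 1: no string has ≥2 trees
length 2: no string has ≥2 trees
length 3: b b b has 2 parse trees

Two derivations of b b b:
  Term ⇒ Term Term ⇒ b Term ⇒ b Term Term ⇒ b b Term ⇒ b b b
  Term ⇒ Term Term ⇒ Term Term Term ⇒ b Term Term ⇒ b b Term ⇒ b b b

b b b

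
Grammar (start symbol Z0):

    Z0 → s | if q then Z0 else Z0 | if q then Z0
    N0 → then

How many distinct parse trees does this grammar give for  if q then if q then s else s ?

2

Parse trees for if q then if q then s else s:
  [Z0 if q then [Z0 if q then [Z0 s]] else [Z0 s]]
  [Z0 if q then [Z0 if q then [Z0 s] else [Z0 s]]]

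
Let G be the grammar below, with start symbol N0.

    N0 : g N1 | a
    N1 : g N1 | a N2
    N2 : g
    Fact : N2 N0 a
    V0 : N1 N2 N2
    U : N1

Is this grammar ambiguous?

Unambiguous

Only N0, N1, N2 are reachable from N0; ignoring the rest: Each reachable nonterminal has at most one production per leading terminal, and all productions are right-linear; the derivation is determined token-by-token.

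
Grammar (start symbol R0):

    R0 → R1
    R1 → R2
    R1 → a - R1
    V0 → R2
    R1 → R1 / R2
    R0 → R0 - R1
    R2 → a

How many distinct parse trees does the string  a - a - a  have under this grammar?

4

Parse trees for a - a - a:
  [R0 [R1 a - [R1 a - [R1 [R2 a]]]]]
  [R0 [R0 [R1 [R2 a]]] - [R1 a - [R1 [R2 a]]]]
  [R0 [R0 [R1 a - [R1 [R2 a]]]] - [R1 [R2 a]]]
  [R0 [R0 [R0 [R1 [R2 a]]] - [R1 [R2 a]]] - [R1 [R2 a]]]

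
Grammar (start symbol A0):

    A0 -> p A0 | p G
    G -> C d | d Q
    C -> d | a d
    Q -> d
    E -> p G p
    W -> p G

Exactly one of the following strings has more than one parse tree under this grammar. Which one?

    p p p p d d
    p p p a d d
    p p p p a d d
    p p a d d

p p p p d d: 2 trees
p p p a d d: 1 tree
p p p p a d d: 1 tree
p p a d d: 1 tree

p p p p d d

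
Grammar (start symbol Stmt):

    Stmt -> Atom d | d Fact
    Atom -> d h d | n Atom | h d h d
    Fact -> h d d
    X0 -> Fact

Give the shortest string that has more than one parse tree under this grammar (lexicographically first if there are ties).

d h d d

length 4: d h d d has 2 parse trees

Two derivations of d h d d:
  Stmt ⇒ Atom d ⇒ d h d d
  Stmt ⇒ d Fact ⇒ d h d d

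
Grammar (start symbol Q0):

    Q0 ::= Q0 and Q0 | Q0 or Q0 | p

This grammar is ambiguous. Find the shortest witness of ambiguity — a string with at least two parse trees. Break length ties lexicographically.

length 1: no string has ≥2 trees
length 3: no string has ≥2 trees
length 5: p and p and p has 2 parse trees

Two derivations of p and p and p:
  Q0 ⇒ Q0 and Q0 ⇒ Q0 and Q0 and Q0 ⇒ p and Q0 and Q0 ⇒ p and p and Q0 ⇒ p and p and p
  Q0 ⇒ Q0 and Q0 ⇒ p and Q0 ⇒ p and Q0 and Q0 ⇒ p and p and Q0 ⇒ p and p and p

p and p and p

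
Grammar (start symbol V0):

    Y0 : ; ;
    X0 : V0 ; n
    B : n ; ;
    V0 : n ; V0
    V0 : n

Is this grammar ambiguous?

Unambiguous

(Y0, B, X0 are unreachable from V0, so their rules don't affect L(V0).) The reachable grammar is A → atom sep A | atom. Each atom is followed by either the separator (recurse) or end-of-string (stop) — no choice point.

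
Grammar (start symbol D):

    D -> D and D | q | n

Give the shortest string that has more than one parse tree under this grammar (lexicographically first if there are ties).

n and n and n

length 1: no string has ≥2 trees
length 3: no string has ≥2 trees
length 5: n and n and n has 2 parse trees

Two derivations of n and n and n:
  D ⇒ D and D ⇒ D and D and D ⇒ n and D and D ⇒ n and n and D ⇒ n and n and n
  D ⇒ D and D ⇒ n and D ⇒ n and D and D ⇒ n and n and D ⇒ n and n and n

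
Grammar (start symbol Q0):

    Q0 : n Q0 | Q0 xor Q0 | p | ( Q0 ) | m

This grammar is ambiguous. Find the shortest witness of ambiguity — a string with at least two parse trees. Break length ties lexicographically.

length 1: no string has ≥2 trees
length 2: no string has ≥2 trees
length 3: no string has ≥2 trees
length 4: n m xor m has 2 parse trees

Two derivations of n m xor m:
  Q0 ⇒ n Q0 ⇒ n Q0 xor Q0 ⇒ n m xor Q0 ⇒ n m xor m
  Q0 ⇒ Q0 xor Q0 ⇒ n Q0 xor Q0 ⇒ n m xor Q0 ⇒ n m xor m

n m xor m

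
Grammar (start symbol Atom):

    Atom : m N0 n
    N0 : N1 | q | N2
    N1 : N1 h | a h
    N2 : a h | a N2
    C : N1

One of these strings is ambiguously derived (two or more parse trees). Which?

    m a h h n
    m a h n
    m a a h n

m a h h n: 1 tree
m a h n: 2 trees
m a a h n: 1 tree

m a h n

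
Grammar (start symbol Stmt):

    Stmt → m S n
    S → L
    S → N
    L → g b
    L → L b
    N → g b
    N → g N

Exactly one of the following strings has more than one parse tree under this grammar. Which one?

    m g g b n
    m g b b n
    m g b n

m g g b n: 1 tree
m g b b n: 1 tree
m g b n: 2 trees

m g b n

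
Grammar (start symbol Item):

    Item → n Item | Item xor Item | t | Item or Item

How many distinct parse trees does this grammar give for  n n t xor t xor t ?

Parse trees for n n t xor t xor t (showing first 6 of 9):
  [Item n [Item n [Item [Item t] xor [Item [Item t] xor [Item t]]]]]
  [Item n [Item n [Item [Item [Item t] xor [Item t]] xor [Item t]]]]
  [Item n [Item [Item n [Item t]] xor [Item [Item t] xor [Item t]]]]
  [Item n [Item [Item n [Item [Item t] xor [Item t]]] xor [Item t]]]
  [Item n [Item [Item [Item n [Item t]] xor [Item t]] xor [Item t]]]
  [Item [Item n [Item n [Item t]]] xor [Item [Item t] xor [Item t]]]

9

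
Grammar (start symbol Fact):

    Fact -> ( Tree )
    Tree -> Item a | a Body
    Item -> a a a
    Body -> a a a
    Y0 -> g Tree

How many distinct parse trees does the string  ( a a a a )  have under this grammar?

2

Parse trees for ( a a a a ):
  [Fact ( [Tree [Item a a a] a] )]
  [Fact ( [Tree a [Body a a a]] )]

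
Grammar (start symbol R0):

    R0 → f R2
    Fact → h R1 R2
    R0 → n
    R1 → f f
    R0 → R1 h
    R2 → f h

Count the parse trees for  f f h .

2

Parse trees for f f h:
  [R0 f [R2 f h]]
  [R0 [R1 f f] h]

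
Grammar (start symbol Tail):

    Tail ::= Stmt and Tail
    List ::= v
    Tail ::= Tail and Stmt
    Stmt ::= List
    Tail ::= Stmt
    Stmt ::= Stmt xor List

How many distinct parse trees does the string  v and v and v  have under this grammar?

Parse trees for v and v and v:
  [Tail [Stmt [List v]] and [Tail [Stmt [List v]] and [Tail [Stmt [List v]]]]]
  [Tail [Stmt [List v]] and [Tail [Tail [Stmt [List v]]] and [Stmt [List v]]]]
  [Tail [Tail [Stmt [List v]] and [Tail [Stmt [List v]]]] and [Stmt [List v]]]
  [Tail [Tail [Tail [Stmt [List v]]] and [Stmt [List v]]] and [Stmt [List v]]]

4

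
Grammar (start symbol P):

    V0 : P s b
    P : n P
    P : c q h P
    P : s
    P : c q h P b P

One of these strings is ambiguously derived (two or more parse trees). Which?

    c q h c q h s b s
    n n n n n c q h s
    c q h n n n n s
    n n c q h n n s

c q h c q h s b s

c q h c q h s b s: 2 trees
n n n n n c q h s: 1 tree
c q h n n n n s: 1 tree
n n c q h n n s: 1 tree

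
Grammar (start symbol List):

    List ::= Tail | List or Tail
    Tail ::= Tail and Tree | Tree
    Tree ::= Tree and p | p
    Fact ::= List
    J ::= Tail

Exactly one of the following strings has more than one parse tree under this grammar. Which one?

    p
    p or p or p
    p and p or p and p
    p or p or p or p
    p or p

p and p or p and p

p: 1 tree
p or p or p: 1 tree
p and p or p and p: 4 trees
p or p or p or p: 1 tree
p or p: 1 tree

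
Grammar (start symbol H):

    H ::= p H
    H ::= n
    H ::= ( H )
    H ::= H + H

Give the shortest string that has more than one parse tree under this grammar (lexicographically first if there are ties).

p n + n

length 1: no string has ≥2 trees
length 2: no string has ≥2 trees
length 3: no string has ≥2 trees
length 4: p n + n has 2 parse trees

Two derivations of p n + n:
  H ⇒ p H ⇒ p H + H ⇒ p n + H ⇒ p n + n
  H ⇒ H + H ⇒ p H + H ⇒ p n + H ⇒ p n + n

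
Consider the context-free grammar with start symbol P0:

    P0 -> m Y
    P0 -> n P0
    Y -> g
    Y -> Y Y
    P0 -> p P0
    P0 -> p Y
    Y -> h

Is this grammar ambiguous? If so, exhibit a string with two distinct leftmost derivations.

Ambiguous

Witness: m g g g

Derivation 1: P0 ⇒ m Y ⇒ m Y Y ⇒ m g Y ⇒ m g Y Y ⇒ m g g Y ⇒ m g g g
Derivation 2: P0 ⇒ m Y ⇒ m Y Y ⇒ m Y Y Y ⇒ m g Y Y ⇒ m g g Y ⇒ m g g g

Two distinct leftmost derivations for the same string.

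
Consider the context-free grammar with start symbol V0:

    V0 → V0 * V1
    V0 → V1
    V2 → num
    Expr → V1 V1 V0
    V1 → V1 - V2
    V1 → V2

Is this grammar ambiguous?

Unambiguous

Only V0, V1, V2 are reachable from V0; ignoring the rest: V0 → V0 * V1 | V1  ;  V1 → V1 - V2 | V2  — a left-associative chain with V2 at the bottom. Each string factors uniquely by precedence.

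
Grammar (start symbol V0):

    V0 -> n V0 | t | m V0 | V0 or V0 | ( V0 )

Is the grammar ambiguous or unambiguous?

Witness: m t or t

Derivation 1: V0 ⇒ m V0 ⇒ m V0 or V0 ⇒ m t or V0 ⇒ m t or t
Derivation 2: V0 ⇒ V0 or V0 ⇒ m V0 or V0 ⇒ m t or V0 ⇒ m t or t

Two distinct leftmost derivations for the same string.

Ambiguous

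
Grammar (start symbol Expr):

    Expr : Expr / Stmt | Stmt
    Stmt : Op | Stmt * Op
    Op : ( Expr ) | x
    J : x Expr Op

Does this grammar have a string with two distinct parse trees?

(J is unreachable from Expr, so its rules don't affect L(Expr).) Expr → Expr / Stmt | Stmt  ;  Stmt → Stmt * Op | Op  — a left-associative chain with Op at the bottom. Each string factors uniquely by precedence.

Unambiguous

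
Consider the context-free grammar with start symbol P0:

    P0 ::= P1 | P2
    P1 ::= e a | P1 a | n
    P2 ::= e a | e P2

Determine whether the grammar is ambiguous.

Ambiguous

Witness: e a

Derivation 1: P0 ⇒ P1 ⇒ e a
Derivation 2: P0 ⇒ P2 ⇒ e a

Two distinct leftmost derivations for the same string.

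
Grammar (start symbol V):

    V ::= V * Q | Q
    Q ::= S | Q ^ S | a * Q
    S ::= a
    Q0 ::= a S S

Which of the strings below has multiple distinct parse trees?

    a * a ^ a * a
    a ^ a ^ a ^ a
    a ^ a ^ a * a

a * a ^ a * a: 3 trees
a ^ a ^ a ^ a: 1 tree
a ^ a ^ a * a: 1 tree

a * a ^ a * a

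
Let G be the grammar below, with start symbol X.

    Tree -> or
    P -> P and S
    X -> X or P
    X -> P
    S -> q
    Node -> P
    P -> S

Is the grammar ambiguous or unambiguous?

(Tree, Node are unreachable from X, so their rules don't affect L(X).) This is a standard precedence ladder (X over P over S), with each level left-recursive on its own operator ('or' at X, 'and' at P). That structure is LR(1), hence unambiguous.

Unambiguous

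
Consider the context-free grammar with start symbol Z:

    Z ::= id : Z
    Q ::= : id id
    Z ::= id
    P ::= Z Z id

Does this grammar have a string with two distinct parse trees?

(Q, P are unreachable from Z, so their rules don't affect L(Z).) Right-recursive list with a separator: after each atom, whether the separator follows determines the rule. One parse per string.

Unambiguous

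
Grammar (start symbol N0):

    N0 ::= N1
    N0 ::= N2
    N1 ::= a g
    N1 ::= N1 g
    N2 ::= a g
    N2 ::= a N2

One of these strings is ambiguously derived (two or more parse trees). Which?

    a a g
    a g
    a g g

a g

a a g: 1 tree
a g: 2 trees
a g g: 1 tree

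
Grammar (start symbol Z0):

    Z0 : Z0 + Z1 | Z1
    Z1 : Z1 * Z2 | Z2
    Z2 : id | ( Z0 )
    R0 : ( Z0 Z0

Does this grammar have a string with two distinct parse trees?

Only Z0, Z1, Z2 are reachable from Z0; ignoring the rest: This is a standard precedence ladder (Z0 over Z1 over Z2), with each level left-recursive on its own operator ('+' at Z0, '*' at Z1). That structure is LR(1), hence unambiguous.

Unambiguous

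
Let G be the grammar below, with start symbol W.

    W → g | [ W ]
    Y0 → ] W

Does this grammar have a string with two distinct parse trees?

Unambiguous

(Y0 is unreachable from W, so its rules don't affect L(W).) Each string is a nest of matched brackets around a single atom. An opening bracket forces the recursive rule; an atom forces the base rule.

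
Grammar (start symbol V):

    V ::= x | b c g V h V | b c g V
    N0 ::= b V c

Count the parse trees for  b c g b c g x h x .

Parse trees for b c g b c g x h x:
  [V b c g [V b c g [V x]] h [V x]]
  [V b c g [V b c g [V x] h [V x]]]

2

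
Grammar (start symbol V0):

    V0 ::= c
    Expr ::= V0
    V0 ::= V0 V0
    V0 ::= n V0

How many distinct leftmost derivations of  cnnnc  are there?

Parse trees for cnnnc:
  [V0 [V0 c] [V0 n [V0 n [V0 n [V0 c]]]]]

1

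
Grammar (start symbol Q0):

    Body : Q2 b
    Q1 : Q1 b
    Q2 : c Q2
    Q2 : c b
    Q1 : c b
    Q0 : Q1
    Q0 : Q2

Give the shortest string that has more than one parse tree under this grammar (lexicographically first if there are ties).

length 2: c b has 2 parse trees

Two derivations of c b:
  Q0 ⇒ Q1 ⇒ c b
  Q0 ⇒ Q2 ⇒ c b

c b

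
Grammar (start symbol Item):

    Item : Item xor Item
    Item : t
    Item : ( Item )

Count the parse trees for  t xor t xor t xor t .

5

Parse trees for t xor t xor t xor t:
  [Item [Item t] xor [Item [Item t] xor [Item [Item t] xor [Item t]]]]
  [Item [Item t] xor [Item [Item [Item t] xor [Item t]] xor [Item t]]]
  [Item [Item [Item t] xor [Item t]] xor [Item [Item t] xor [Item t]]]
  [Item [Item [Item t] xor [Item [Item t] xor [Item t]]] xor [Item t]]
  [Item [Item [Item [Item t] xor [Item t]] xor [Item t]] xor [Item t]]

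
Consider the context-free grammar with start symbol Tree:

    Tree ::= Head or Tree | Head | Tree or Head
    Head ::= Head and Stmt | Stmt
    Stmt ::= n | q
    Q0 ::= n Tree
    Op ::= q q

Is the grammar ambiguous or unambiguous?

Witness: n or n

Derivation 1: Tree ⇒ Head or Tree ⇒ Stmt or Tree ⇒ n or Tree ⇒ n or Head ⇒ n or Stmt ⇒ n or n
Derivation 2: Tree ⇒ Tree or Head ⇒ Head or Head ⇒ Stmt or Head ⇒ n or Head ⇒ n or Stmt ⇒ n or n

Two distinct leftmost derivations for the same string.

Ambiguous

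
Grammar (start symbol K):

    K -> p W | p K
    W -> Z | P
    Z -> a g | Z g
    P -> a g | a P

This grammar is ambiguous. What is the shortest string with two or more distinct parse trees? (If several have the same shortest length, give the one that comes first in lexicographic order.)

length 3: p a g has 2 parse trees

Two derivations of p a g:
  K ⇒ p W ⇒ p Z ⇒ p a g
  K ⇒ p W ⇒ p P ⇒ p a g

p a g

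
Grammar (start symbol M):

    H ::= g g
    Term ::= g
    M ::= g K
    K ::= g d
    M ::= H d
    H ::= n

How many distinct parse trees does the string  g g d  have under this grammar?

2

Parse trees for g g d:
  [M g [K g d]]
  [M [H g g] d]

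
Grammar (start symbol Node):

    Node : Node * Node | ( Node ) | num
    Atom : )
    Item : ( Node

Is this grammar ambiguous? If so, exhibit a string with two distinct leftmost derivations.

Ambiguous

Witness: num * num * num

Derivation 1: Node ⇒ Node * Node ⇒ Node * Node * Node ⇒ num * Node * Node ⇒ num * num * Node ⇒ num * num * num
Derivation 2: Node ⇒ Node * Node ⇒ num * Node ⇒ num * Node * Node ⇒ num * num * Node ⇒ num * num * num

Two distinct leftmost derivations for the same string.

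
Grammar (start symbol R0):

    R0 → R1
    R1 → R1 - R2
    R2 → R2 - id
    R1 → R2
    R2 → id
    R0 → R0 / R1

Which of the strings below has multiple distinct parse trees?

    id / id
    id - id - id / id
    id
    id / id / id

id / id: 1 tree
id - id - id / id: 4 trees
id: 1 tree
id / id / id: 1 tree

id - id - id / id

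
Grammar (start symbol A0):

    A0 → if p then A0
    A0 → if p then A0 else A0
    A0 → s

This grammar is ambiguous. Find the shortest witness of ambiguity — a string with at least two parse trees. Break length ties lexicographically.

if p then if p then s else s

length 1: no string has ≥2 trees
length 4: no string has ≥2 trees
length 6: no string has ≥2 trees
length 7: no string has ≥2 trees
length 9: if p then if p then s else s has 2 parse trees

Two derivations of if p then if p then s else s:
  A0 ⇒ if p then A0 ⇒ if p then if p then A0 else A0 ⇒ if p then if p then s else A0 ⇒ if p then if p then s else s
  A0 ⇒ if p then A0 else A0 ⇒ if p then if p then A0 else A0 ⇒ if p then if p then s else A0 ⇒ if p then if p then s else s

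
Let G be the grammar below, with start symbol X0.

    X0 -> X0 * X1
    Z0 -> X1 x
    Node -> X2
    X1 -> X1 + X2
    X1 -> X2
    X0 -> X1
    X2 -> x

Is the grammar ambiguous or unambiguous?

Only X0, X1, X2 are reachable from X0; ignoring the rest: This is a standard precedence ladder (X0 over X1 over X2), with each level left-recursive on its own operator ('*' at X0, '+' at X1). That structure is LR(1), hence unambiguous.

Unambiguous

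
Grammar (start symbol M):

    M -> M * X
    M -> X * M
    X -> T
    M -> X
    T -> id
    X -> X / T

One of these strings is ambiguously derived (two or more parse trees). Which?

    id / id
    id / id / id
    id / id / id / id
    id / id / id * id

id / id: 1 tree
id / id / id: 1 tree
id / id / id / id: 1 tree
id / id / id * id: 2 trees

id / id / id * id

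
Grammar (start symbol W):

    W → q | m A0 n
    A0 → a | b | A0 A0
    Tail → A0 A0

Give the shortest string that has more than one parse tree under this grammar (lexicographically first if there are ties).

m a a a n

length 1: no string has ≥2 trees
length 3: no string has ≥2 trees
length 4: no string has ≥2 trees
length 5: m a a a n has 2 parse trees

Two derivations of m a a a n:
  W ⇒ m A0 n ⇒ m A0 A0 n ⇒ m a A0 n ⇒ m a A0 A0 n ⇒ m a a A0 n ⇒ m a a a n
  W ⇒ m A0 n ⇒ m A0 A0 n ⇒ m A0 A0 A0 n ⇒ m a A0 A0 n ⇒ m a a A0 n ⇒ m a a a n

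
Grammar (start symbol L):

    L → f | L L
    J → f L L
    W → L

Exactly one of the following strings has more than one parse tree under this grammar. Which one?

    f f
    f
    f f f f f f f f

f f f f f f f f

f f: 1 tree
f: 1 tree
f f f f f f f f: 429 trees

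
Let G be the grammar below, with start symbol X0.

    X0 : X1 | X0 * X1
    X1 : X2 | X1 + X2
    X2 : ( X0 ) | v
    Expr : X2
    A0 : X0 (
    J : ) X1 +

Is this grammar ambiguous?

Only X0, X1, X2 are reachable from X0; ignoring the rest: The grammar is stratified — X0 handles '*' (left-recursive), X1 handles '+', X2 atoms. Each operator has a fixed associativity and precedence level, so every string has one parse.

Unambiguous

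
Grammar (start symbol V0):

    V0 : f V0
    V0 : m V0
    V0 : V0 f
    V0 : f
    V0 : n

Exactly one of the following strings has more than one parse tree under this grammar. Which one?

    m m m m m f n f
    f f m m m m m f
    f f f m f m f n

m m m m m f n f

m m m m m f n f: 7 trees
f f m m m m m f: 1 tree
f f f m f m f n: 1 tree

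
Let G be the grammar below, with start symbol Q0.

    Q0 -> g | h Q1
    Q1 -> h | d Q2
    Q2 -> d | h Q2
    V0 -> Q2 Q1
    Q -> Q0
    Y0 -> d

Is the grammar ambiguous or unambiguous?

Unambiguous

(V0, Q, Y0 are unreachable from Q0, so their rules don't affect L(Q0).) Restricted to the reachable nonterminals, every rule has the form A → t or A → t B, and no two rules for the same A share a first terminal. The grammar encodes a DFA — one run per string.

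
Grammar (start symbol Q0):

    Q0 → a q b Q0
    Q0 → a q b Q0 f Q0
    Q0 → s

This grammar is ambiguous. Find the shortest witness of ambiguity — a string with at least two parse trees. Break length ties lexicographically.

a q b a q b s f s

length 1: no string has ≥2 trees
length 4: no string has ≥2 trees
length 6: no string has ≥2 trees
length 7: no string has ≥2 trees
length 9: a q b a q b s f s has 2 parse trees

Two derivations of a q b a q b s f s:
  Q0 ⇒ a q b Q0 ⇒ a q b a q b Q0 f Q0 ⇒ a q b a q b s f Q0 ⇒ a q b a q b s f s
  Q0 ⇒ a q b Q0 f Q0 ⇒ a q b a q b Q0 f Q0 ⇒ a q b a q b s f Q0 ⇒ a q b a q b s f s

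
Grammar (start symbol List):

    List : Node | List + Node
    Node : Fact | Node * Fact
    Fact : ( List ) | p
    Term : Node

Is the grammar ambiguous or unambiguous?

Unambiguous

Only List, Node, Fact are reachable from List; ignoring the rest: This is a standard precedence ladder (List over Node over Fact), with each level left-recursive on its own operator ('+' at List, '*' at Node). That structure is LR(1), hence unambiguous.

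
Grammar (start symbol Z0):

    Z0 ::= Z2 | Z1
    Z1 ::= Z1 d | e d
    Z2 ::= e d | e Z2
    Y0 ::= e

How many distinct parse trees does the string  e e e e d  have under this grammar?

Parse trees for e e e e d:
  [Z0 [Z2 e [Z2 e [Z2 e [Z2 e d]]]]]

1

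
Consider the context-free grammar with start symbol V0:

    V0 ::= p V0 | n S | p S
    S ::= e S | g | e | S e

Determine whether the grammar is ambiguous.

Ambiguous

Witness: n e e

Derivation 1: V0 ⇒ n S ⇒ n e S ⇒ n e e
Derivation 2: V0 ⇒ n S ⇒ n S e ⇒ n e e

Two distinct leftmost derivations for the same string.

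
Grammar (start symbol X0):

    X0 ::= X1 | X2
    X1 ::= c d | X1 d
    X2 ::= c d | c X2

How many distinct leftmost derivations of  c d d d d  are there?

Parse trees for c d d d d:
  [X0 [X1 [X1 [X1 [X1 c d] d] d] d]]

1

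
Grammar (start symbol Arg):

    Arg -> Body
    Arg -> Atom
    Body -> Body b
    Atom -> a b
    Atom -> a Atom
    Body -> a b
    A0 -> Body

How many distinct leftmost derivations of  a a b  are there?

Parse trees for a a b:
  [Arg [Atom a [Atom a b]]]

1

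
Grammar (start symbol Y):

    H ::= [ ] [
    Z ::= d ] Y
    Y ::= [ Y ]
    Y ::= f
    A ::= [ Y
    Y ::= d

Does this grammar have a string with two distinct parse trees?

Only Y is reachable from Y; ignoring the rest: Each string is a nest of matched brackets around a single atom. An opening bracket forces the recursive rule; an atom forces the base rule.

Unambiguous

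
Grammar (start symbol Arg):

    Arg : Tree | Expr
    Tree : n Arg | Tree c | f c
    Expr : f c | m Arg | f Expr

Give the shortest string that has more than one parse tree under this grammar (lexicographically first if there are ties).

f c

length 2: f c has 2 parse trees

Two derivations of f c:
  Arg ⇒ Tree ⇒ f c
  Arg ⇒ Expr ⇒ f c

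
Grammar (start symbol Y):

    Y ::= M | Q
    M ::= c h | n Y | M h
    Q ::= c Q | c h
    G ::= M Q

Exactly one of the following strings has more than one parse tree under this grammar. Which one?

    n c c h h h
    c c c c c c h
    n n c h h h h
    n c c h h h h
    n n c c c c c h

n c c h h h: 1 tree
c c c c c c h: 1 tree
n n c h h h h: 14 trees
n c c h h h h: 1 tree
n n c c c c c h: 1 tree

n n c h h h h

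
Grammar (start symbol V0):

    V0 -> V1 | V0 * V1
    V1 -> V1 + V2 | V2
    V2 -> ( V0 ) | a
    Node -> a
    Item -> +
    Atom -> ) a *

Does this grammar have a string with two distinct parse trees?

Only V0, V1, V2 are reachable from V0; ignoring the rest: The grammar is stratified — V0 handles '*' (left-recursive), V1 handles '+', V2 atoms. Each operator has a fixed associativity and precedence level, so every string has one parse.

Unambiguous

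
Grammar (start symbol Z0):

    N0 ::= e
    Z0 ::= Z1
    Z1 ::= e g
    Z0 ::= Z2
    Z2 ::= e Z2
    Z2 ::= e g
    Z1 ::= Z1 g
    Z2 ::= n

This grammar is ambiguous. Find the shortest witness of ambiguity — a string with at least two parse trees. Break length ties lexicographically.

e g

length 1: no string has ≥2 trees
length 2: e g has 2 parse trees

Two derivations of e g:
  Z0 ⇒ Z1 ⇒ e g
  Z0 ⇒ Z2 ⇒ e g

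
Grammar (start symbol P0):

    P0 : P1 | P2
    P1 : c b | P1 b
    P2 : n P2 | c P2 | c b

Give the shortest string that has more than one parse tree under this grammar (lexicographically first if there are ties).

length 2: c b has 2 parse trees

Two derivations of c b:
  P0 ⇒ P1 ⇒ c b
  P0 ⇒ P2 ⇒ c b

c b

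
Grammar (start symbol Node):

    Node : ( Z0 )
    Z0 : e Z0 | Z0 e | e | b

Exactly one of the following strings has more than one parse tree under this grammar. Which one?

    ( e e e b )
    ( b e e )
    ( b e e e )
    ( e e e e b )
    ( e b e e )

( e e e b ): 1 tree
( b e e ): 1 tree
( b e e e ): 1 tree
( e e e e b ): 1 tree
( e b e e ): 3 trees

( e b e e )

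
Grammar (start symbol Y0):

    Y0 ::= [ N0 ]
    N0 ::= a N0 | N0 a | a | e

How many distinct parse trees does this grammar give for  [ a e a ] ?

Parse trees for [ a e a ]:
  [Y0 [ [N0 a [N0 [N0 e] a]] ]]
  [Y0 [ [N0 [N0 a [N0 e]] a] ]]

2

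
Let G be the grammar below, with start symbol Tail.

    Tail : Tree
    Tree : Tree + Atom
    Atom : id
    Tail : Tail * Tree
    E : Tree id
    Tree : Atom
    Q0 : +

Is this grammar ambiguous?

(E, Q0 are unreachable from Tail, so their rules don't affect L(Tail).) The grammar is stratified — Tail handles '*' (left-recursive), Tree handles '+', Atom atoms. Each operator has a fixed associativity and precedence level, so every string has one parse.

Unambiguous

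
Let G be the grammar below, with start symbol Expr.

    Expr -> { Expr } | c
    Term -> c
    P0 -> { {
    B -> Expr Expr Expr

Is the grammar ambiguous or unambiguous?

Unambiguous

(Term, P0, B are unreachable from Expr, so their rules don't affect L(Expr).) L(Expr) is { openⁿ atom closeⁿ : n ≥ 0 }. The bracket depth fixes n, and the derivation is forced at every step.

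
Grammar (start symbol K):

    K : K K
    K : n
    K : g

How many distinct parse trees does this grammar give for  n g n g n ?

Parse trees for n g n g n (showing first 6 of 14):
  [K [K n] [K [K g] [K [K n] [K [K g] [K n]]]]]
  [K [K n] [K [K g] [K [K [K n] [K g]] [K n]]]]
  [K [K n] [K [K [K g] [K n]] [K [K g] [K n]]]]
  [K [K n] [K [K [K g] [K [K n] [K g]]] [K n]]]
  [K [K n] [K [K [K [K g] [K n]] [K g]] [K n]]]
  [K [K [K n] [K g]] [K [K n] [K [K g] [K n]]]]

14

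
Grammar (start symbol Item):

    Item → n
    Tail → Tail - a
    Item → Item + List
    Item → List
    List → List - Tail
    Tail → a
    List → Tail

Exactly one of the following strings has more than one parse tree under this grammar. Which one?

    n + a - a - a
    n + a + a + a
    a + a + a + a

n + a - a - a

n + a - a - a: 4 trees
n + a + a + a: 1 tree
a + a + a + a: 1 tree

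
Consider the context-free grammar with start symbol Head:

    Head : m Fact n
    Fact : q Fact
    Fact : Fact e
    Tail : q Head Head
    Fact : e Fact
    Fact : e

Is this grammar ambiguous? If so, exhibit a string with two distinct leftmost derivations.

Ambiguous

Witness: m e e n

Derivation 1: Head ⇒ m Fact n ⇒ m Fact e n ⇒ m e e n
Derivation 2: Head ⇒ m Fact n ⇒ m e Fact n ⇒ m e e n

Two distinct leftmost derivations for the same string.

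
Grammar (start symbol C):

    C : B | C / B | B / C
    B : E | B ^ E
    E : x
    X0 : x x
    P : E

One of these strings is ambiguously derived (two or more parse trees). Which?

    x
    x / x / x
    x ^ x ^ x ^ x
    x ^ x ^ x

x: 1 tree
x / x / x: 4 trees
x ^ x ^ x ^ x: 1 tree
x ^ x ^ x: 1 tree

x / x / x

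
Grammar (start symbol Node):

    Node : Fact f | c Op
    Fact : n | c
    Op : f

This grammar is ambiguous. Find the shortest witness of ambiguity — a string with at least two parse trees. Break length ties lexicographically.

length 2: c f has 2 parse trees

Two derivations of c f:
  Node ⇒ Fact f ⇒ c f
  Node ⇒ c Op ⇒ c f

c f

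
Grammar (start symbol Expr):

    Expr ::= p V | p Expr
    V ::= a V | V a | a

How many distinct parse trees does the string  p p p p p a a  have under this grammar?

2

Parse trees for p p p p p a a:
  [Expr p [Expr p [Expr p [Expr p [Expr p [V a [V a]]]]]]]
  [Expr p [Expr p [Expr p [Expr p [Expr p [V [V a] a]]]]]]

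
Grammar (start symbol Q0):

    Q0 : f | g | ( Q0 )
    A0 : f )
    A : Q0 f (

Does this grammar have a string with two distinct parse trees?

Unambiguous

Only Q0 is reachable from Q0; ignoring the rest: Each string is a nest of matched brackets around a single atom. An opening bracket forces the recursive rule; an atom forces the base rule.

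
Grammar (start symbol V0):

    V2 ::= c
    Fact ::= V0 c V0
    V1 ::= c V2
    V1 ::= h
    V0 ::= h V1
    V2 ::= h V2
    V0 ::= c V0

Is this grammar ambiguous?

Only V0, V1, V2 are reachable from V0; ignoring the rest: Each reachable nonterminal has at most one production per leading terminal, and all productions are right-linear; the derivation is determined token-by-token.

Unambiguous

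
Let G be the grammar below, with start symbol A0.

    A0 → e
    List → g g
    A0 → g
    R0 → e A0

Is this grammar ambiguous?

Only A0 is reachable from A0; ignoring the rest: The reachable rules are right-linear with at most one rule per (nonterminal, next-terminal) pair. Each input token forces the next rule, so parsing is deterministic.

Unambiguous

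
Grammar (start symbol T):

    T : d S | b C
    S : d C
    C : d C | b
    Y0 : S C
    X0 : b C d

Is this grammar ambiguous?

Unambiguous

Only T, S, C are reachable from T; ignoring the rest: The reachable rules are right-linear with at most one rule per (nonterminal, next-terminal) pair. Each input token forces the next rule, so parsing is deterministic.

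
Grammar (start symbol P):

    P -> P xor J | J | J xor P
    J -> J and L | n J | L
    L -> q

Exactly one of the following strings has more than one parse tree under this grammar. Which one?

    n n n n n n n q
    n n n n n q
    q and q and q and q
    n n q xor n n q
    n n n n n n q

n n n n n n n q: 1 tree
n n n n n q: 1 tree
q and q and q and q: 1 tree
n n q xor n n q: 2 trees
n n n n n n q: 1 tree

n n q xor n n q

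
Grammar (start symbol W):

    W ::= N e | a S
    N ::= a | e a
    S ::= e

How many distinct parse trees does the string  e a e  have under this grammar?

Parse trees for e a e:
  [W [N e a] e]

1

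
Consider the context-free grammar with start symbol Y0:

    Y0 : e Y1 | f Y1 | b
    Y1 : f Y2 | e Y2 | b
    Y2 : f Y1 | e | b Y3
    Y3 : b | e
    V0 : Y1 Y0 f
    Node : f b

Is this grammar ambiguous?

Unambiguous

(V0, Node are unreachable from Y0, so their rules don't affect L(Y0).) Restricted to the reachable nonterminals, every rule has the form A → t or A → t B, and no two rules for the same A share a first terminal. The grammar encodes a DFA — one run per string.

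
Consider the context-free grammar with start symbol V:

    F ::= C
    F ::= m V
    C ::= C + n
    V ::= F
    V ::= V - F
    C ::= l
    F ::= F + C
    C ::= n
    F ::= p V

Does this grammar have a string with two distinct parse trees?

Witness: l + n

Derivation 1: V ⇒ F ⇒ C ⇒ C + n ⇒ l + n
Derivation 2: V ⇒ F ⇒ F + C ⇒ C + C ⇒ l + C ⇒ l + n

Two distinct leftmost derivations for the same string.

Ambiguous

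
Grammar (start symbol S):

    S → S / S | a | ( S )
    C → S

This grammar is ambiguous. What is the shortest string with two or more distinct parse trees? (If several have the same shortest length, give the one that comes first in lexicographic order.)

a / a / a

length 1: no string has ≥2 trees
length 3: no string has ≥2 trees
length 5: a / a / a has 2 parse trees

Two derivations of a / a / a:
  S ⇒ S / S ⇒ S / S / S ⇒ a / S / S ⇒ a / a / S ⇒ a / a / a
  S ⇒ S / S ⇒ a / S ⇒ a / S / S ⇒ a / a / S ⇒ a / a / a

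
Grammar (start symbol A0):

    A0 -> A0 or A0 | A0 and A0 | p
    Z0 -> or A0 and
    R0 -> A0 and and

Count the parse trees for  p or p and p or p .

Parse trees for p or p and p or p:
  [A0 [A0 p] or [A0 [A0 [A0 p] and [A0 p]] or [A0 p]]]
  [A0 [A0 p] or [A0 [A0 p] and [A0 [A0 p] or [A0 p]]]]
  [A0 [A0 [A0 p] or [A0 [A0 p] and [A0 p]]] or [A0 p]]
  [A0 [A0 [A0 [A0 p] or [A0 p]] and [A0 p]] or [A0 p]]
  [A0 [A0 [A0 p] or [A0 p]] and [A0 [A0 p] or [A0 p]]]

5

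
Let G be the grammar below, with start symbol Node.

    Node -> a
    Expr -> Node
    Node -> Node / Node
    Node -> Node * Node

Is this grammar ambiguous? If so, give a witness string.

Witness: a * a * a

Derivation 1: Node ⇒ Node * Node ⇒ a * Node ⇒ a * Node * Node ⇒ a * a * Node ⇒ a * a * a
Derivation 2: Node ⇒ Node * Node ⇒ Node * Node * Node ⇒ a * Node * Node ⇒ a * a * Node ⇒ a * a * a

Two distinct leftmost derivations for the same string.

Ambiguous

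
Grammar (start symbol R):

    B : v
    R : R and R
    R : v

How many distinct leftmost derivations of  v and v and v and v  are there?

5

Parse trees for v and v and v and v:
  [R [R v] and [R [R v] and [R [R v] and [R v]]]]
  [R [R v] and [R [R [R v] and [R v]] and [R v]]]
  [R [R [R v] and [R v]] and [R [R v] and [R v]]]
  [R [R [R v] and [R [R v] and [R v]]] and [R v]]
  [R [R [R [R v] and [R v]] and [R v]] and [R v]]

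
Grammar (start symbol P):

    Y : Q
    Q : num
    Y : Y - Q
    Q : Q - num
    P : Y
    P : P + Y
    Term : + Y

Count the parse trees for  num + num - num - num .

4

Parse trees for num + num - num - num:
  [P [P [Y [Q num]]] + [Y [Q [Q [Q num] - num] - num]]]
  [P [P [Y [Q num]]] + [Y [Y [Q num]] - [Q [Q num] - num]]]
  [P [P [Y [Q num]]] + [Y [Y [Q [Q num] - num]] - [Q num]]]
  [P [P [Y [Q num]]] + [Y [Y [Y [Q num]] - [Q num]] - [Q num]]]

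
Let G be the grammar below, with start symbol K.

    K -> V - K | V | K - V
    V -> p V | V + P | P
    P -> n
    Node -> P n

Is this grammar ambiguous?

Witness: n - n

Derivation 1: K ⇒ V - K ⇒ P - K ⇒ n - K ⇒ n - V ⇒ n - P ⇒ n - n
Derivation 2: K ⇒ K - V ⇒ V - V ⇒ P - V ⇒ n - V ⇒ n - P ⇒ n - n

Two distinct leftmost derivations for the same string.

Ambiguous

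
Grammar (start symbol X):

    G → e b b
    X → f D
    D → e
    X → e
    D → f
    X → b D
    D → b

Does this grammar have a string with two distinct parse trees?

(G is unreachable from X, so its rules don't affect L(X).) Each reachable nonterminal has at most one production per leading terminal, and all productions are right-linear; the derivation is determined token-by-token.

Unambiguous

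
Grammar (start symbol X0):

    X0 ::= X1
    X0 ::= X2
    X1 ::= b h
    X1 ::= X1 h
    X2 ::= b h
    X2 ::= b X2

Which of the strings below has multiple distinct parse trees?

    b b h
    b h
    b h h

b b h: 1 tree
b h: 2 trees
b h h: 1 tree

b h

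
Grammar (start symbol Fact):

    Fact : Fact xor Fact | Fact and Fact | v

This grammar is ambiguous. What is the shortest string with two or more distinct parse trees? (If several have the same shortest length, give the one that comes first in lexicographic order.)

v and v and v

length 1: no string has ≥2 trees
length 3: no string has ≥2 trees
length 5: v and v and v has 2 parse trees

Two derivations of v and v and v:
  Fact ⇒ Fact and Fact ⇒ Fact and Fact and Fact ⇒ v and Fact and Fact ⇒ v and v and Fact ⇒ v and v and v
  Fact ⇒ Fact and Fact ⇒ v and Fact ⇒ v and Fact and Fact ⇒ v and v and Fact ⇒ v and v and v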